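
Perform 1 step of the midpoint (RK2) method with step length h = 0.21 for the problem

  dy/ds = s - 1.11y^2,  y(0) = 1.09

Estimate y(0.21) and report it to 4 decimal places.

Midpoint: k1 = f(s_n, y_n); k2 = f(s_n + h/2, y_n + (h/2)·k1); y_{n+1} = y_n + h·k2.
s=0.000000, y=1.090000:
  k1 = f(0.000000, 1.090000) = -1.318791
  k2 = f(0.105000, 0.951527) = -0.899998
  y ← 1.090000 + 0.21·(-0.899998) = 0.901000
y(0.21) ≈ 0.9010

0.9010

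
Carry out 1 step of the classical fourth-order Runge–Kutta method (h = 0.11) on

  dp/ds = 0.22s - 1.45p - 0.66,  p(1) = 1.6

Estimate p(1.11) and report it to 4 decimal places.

1.3206

RK4: k1 = f(s_n, p_n); k2 = f(s_n + h/2, p_n + (h/2)·k1); k3 = f(s_n + h/2, p_n + (h/2)·k2); k4 = f(s_n + h, p_n + h·k3); p_{n+1} = p_n + (h/6)·(k1 + 2k2 + 2k3 + k4).
s=1.000000, p=1.600000:
  k1 = f(1.000000, 1.600000) = -2.760000
  k2 = f(1.055000, 1.448200) = -2.527790
  k3 = f(1.055000, 1.460972) = -2.546309
  k4 = f(1.110000, 1.319906) = -2.329664
  p ← 1.600000 + (0.11/6)·(k1 + 2k2 + 2k3 + k4) = 1.320639
p(1.11) ≈ 1.3206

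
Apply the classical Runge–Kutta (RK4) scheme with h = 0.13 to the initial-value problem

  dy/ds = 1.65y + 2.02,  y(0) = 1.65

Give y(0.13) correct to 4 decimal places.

2.3376

RK4: k1 = f(s_n, y_n); k2 = f(s_n + h/2, y_n + (h/2)·k1); k3 = f(s_n + h/2, y_n + (h/2)·k2); k4 = f(s_n + h, y_n + h·k3); y_{n+1} = y_n + (h/6)·(k1 + 2k2 + 2k3 + k4).
s=0.000000, y=1.650000:
  k1 = f(0.000000, 1.650000) = 4.742500
  k2 = f(0.065000, 1.958263) = 5.251133
  k3 = f(0.065000, 1.991324) = 5.305684
  k4 = f(0.130000, 2.339739) = 5.880569
  y ← 1.650000 + (0.13/6)·(k1 + 2k2 + 2k3 + k4) = 2.337629
y(0.13) ≈ 2.3376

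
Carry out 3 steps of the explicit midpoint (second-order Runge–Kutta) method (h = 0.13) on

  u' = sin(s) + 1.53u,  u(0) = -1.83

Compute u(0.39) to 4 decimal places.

Midpoint: k1 = f(s_n, u_n); k2 = f(s_n + h/2, u_n + (h/2)·k1); u_{n+1} = u_n + h·k2.
s=0.000000, u=-1.830000:
  k1 = f(0.000000, -1.830000) = -2.799900
  k2 = f(0.065000, -2.011993) = -3.013396
  u ← -1.830000 + 0.13·(-3.013396) = -2.221741
s=0.130000, u=-2.221741:
  k1 = f(0.130000, -2.221741) = -3.269630
  k2 = f(0.195000, -2.434267) = -3.530663
  u ← -2.221741 + 0.13·(-3.530663) = -2.680728
s=0.260000, u=-2.680728:
  k1 = f(0.260000, -2.680728) = -3.844433
  k2 = f(0.325000, -2.930616) = -4.164533
  u ← -2.680728 + 0.13·(-4.164533) = -3.222117
u(0.39) ≈ -3.2221

-3.2221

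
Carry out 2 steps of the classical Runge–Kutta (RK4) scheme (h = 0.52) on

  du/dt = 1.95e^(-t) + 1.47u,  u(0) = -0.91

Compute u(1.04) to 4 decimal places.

RK4: k1 = f(t_n, u_n); k2 = f(t_n + h/2, u_n + (h/2)·k1); k3 = f(t_n + h/2, u_n + (h/2)·k2); k4 = f(t_n + h, u_n + h·k3); u_{n+1} = u_n + (h/6)·(k1 + 2k2 + 2k3 + k4).
t=0.000000, u=-0.910000:
  k1 = f(0.000000, -0.910000) = 0.612300
  k2 = f(0.260000, -0.750802) = 0.399872
  k3 = f(0.260000, -0.806033) = 0.318682
  k4 = f(0.520000, -0.744286) = 0.065215
  u ← -0.910000 + (0.52/6)·(k1 + 2k2 + 2k3 + k4) = -0.726733
t=0.520000, u=-0.726733:
  k1 = f(0.520000, -0.726733) = 0.091018
  k2 = f(0.780000, -0.703068) = -0.139618
  k3 = f(0.780000, -0.763034) = -0.227768
  k4 = f(1.040000, -0.845172) = -0.553166
  u ← -0.726733 + (0.52/6)·(k1 + 2k2 + 2k3 + k4) = -0.830466
u(1.04) ≈ -0.8305

-0.8305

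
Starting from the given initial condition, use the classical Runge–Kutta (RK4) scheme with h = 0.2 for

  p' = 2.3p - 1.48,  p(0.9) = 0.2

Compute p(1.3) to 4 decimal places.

RK4: k1 = f(t_n, p_n); k2 = f(t_n + h/2, p_n + (h/2)·k1); k3 = f(t_n + h/2, p_n + (h/2)·k2); k4 = f(t_n + h, p_n + h·k3); p_{n+1} = p_n + (h/6)·(k1 + 2k2 + 2k3 + k4).
t=0.900000, p=0.200000:
  k1 = f(0.900000, 0.200000) = -1.020000
  k2 = f(1.000000, 0.098000) = -1.254600
  k3 = f(1.000000, 0.074540) = -1.308558
  k4 = f(1.100000, -0.061712) = -1.621937
  p ← 0.200000 + (0.2/6)·(k1 + 2k2 + 2k3 + k4) = -0.058942
t=1.100000, p=-0.058942:
  k1 = f(1.100000, -0.058942) = -1.615566
  k2 = f(1.200000, -0.220498) = -1.987146
  k3 = f(1.200000, -0.257656) = -2.072610
  k4 = f(1.300000, -0.473464) = -2.568966
  p ← -0.058942 + (0.2/6)·(k1 + 2k2 + 2k3 + k4) = -0.469077
p(1.3) ≈ -0.4691

-0.4691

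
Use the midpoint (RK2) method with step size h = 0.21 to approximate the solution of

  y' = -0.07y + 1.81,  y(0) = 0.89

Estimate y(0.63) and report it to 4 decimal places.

1.9671

Midpoint: k1 = f(t_n, y_n); k2 = f(t_n + h/2, y_n + (h/2)·k1); y_{n+1} = y_n + h·k2.
t=0.000000, y=0.890000:
  k1 = f(0.000000, 0.890000) = 1.747700
  k2 = f(0.105000, 1.073508) = 1.734854
  y ← 0.890000 + 0.21·1.734854 = 1.254319
t=0.210000, y=1.254319:
  k1 = f(0.210000, 1.254319) = 1.722198
  k2 = f(0.315000, 1.435150) = 1.709539
  y ← 1.254319 + 0.21·1.709539 = 1.613323
t=0.420000, y=1.613323:
  k1 = f(0.420000, 1.613323) = 1.697067
  k2 = f(0.525000, 1.791515) = 1.684594
  y ← 1.613323 + 0.21·1.684594 = 1.967087
y(0.63) ≈ 1.9671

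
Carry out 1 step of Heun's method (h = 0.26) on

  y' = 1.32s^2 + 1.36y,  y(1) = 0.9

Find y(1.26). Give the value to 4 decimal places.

Heun: k1 = f(s_n, y_n); k2 = f(s_n + h, y_n + h·k1); y_{n+1} = y_n + (h/2)·(k1 + k2).
s=1.000000, y=0.900000:
  k1 = f(1.000000, 0.900000) = 2.544000
  k2 = f(1.260000, 1.561440) = 4.219190
  y ← 0.900000 + (0.26/2)·(2.544000 + 4.219190) = 1.779215
y(1.26) ≈ 1.7792

1.7792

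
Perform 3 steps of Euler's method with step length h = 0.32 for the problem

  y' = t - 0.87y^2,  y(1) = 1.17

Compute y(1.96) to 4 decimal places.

Euler: y_{n+1} = y_n + h·f(t_n, y_n).
t=1.000000, y=1.170000: f=-0.190943 → y ← 1.170000 + 0.32·(-0.190943) = 1.108898
t=1.320000, y=1.108898: f=0.250200 → y ← 1.108898 + 0.32·0.250200 = 1.188962
t=1.640000, y=1.188962: f=0.410141 → y ← 1.188962 + 0.32·0.410141 = 1.320207
y(1.96) ≈ 1.3202

1.3202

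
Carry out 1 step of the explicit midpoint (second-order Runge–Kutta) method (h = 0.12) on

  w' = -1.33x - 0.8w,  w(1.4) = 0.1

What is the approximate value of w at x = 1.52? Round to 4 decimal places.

Midpoint: k1 = f(x_n, w_n); k2 = f(x_n + h/2, w_n + (h/2)·k1); w_{n+1} = w_n + h·k2.
x=1.400000, w=0.100000:
  k1 = f(1.400000, 0.100000) = -1.942000
  k2 = f(1.460000, -0.016520) = -1.928584
  w ← 0.100000 + 0.12·(-1.928584) = -0.131430
w(1.52) ≈ -0.1314

-0.1314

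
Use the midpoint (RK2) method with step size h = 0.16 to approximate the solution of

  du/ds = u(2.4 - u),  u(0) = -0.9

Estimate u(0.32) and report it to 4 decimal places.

-2.9838

Midpoint: k1 = f(s_n, u_n); k2 = f(s_n + h/2, u_n + (h/2)·k1); u_{n+1} = u_n + h·k2.
s=0.000000, u=-0.900000:
  k1 = f(0.000000, -0.900000) = -2.970000
  k2 = f(0.080000, -1.137600) = -4.024374
  u ← -0.900000 + 0.16·(-4.024374) = -1.543900
s=0.160000, u=-1.543900:
  k1 = f(0.160000, -1.543900) = -6.088986
  k2 = f(0.240000, -2.031019) = -8.999482
  u ← -1.543900 + 0.16·(-8.999482) = -2.983817
u(0.32) ≈ -2.9838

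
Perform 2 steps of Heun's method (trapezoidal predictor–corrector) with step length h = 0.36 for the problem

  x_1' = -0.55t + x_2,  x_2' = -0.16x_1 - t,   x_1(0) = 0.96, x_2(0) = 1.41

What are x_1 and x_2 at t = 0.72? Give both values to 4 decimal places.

1.7361, 0.9878

Heun on (x_1,x_2): k1 = f(t_n, state_n); k2 = f(t_n + h, state_n + h·k1); state_{n+1} = state_n + (h/2)·(k1 + k2).
0.000000: (0.960000, 1.410000)
  k1 = (1.410000, -0.153600)
  predictor → (1.467600, 1.354704)
  k2 = (1.156704, -0.594816)
  → (1.422007, 1.275285)
0.360000: (1.422007, 1.275285)
  k1 = (1.077285, -0.587521)
  predictor → (1.809829, 1.063778)
  k2 = (0.667778, -1.009573)
  → (1.736118, 0.987808)
(x_1(0.72), x_2(0.72)) ≈ (1.7361, 0.9878)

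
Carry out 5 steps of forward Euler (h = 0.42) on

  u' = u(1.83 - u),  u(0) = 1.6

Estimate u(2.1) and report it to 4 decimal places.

1.8297

Euler: u_{n+1} = u_n + h·f(s_n, u_n).
s=0.000000, u=1.600000: f=0.368000 → u ← 1.600000 + 0.42·0.368000 = 1.754560
s=0.420000, u=1.754560: f=0.132364 → u ← 1.754560 + 0.42·0.132364 = 1.810153
s=0.840000, u=1.810153: f=0.035926 → u ← 1.810153 + 0.42·0.035926 = 1.825242
s=1.260000, u=1.825242: f=0.008685 → u ← 1.825242 + 0.42·0.008685 = 1.828889
s=1.680000, u=1.828889: f=0.002031 → u ← 1.828889 + 0.42·0.002031 = 1.829743
u(2.1) ≈ 1.8297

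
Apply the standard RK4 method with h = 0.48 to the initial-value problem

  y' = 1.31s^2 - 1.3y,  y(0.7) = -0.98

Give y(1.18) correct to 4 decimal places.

RK4: k1 = f(s_n, y_n); k2 = f(s_n + h/2, y_n + (h/2)·k1); k3 = f(s_n + h/2, y_n + (h/2)·k2); k4 = f(s_n + h, y_n + h·k3); y_{n+1} = y_n + (h/6)·(k1 + 2k2 + 2k3 + k4).
s=0.700000, y=-0.980000:
  k1 = f(0.700000, -0.980000) = 1.915900
  k2 = f(0.940000, -0.520184) = 1.833755
  k3 = f(0.940000, -0.539899) = 1.859384
  k4 = f(1.180000, -0.087495) = 1.937788
  y ← -0.980000 + (0.48/6)·(k1 + 2k2 + 2k3 + k4) = -0.080803
y(1.18) ≈ -0.0808

-0.0808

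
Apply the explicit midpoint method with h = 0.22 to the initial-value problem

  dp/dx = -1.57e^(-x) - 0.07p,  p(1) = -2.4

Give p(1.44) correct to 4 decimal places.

-2.5289

Midpoint: k1 = f(x_n, p_n); k2 = f(x_n + h/2, p_n + (h/2)·k1); p_{n+1} = p_n + h·k2.
x=1.000000, p=-2.400000:
  k1 = f(1.000000, -2.400000) = -0.409571
  k2 = f(1.110000, -2.445053) = -0.346254
  p ← -2.400000 + 0.22·(-0.346254) = -2.476176
x=1.220000, p=-2.476176:
  k1 = f(1.220000, -2.476176) = -0.290179
  k2 = f(1.330000, -2.508096) = -0.239663
  p ← -2.476176 + 0.22·(-0.239663) = -2.528902
p(1.44) ≈ -2.5289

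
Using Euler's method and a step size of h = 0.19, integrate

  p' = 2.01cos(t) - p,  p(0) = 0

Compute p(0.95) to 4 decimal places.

Euler: p_{n+1} = p_n + h·f(t_n, p_n).
t=0.000000, p=0.000000: f=2.010000 → p ← 0.000000 + 0.19·2.010000 = 0.381900
t=0.190000, p=0.381900: f=1.591929 → p ← 0.381900 + 0.19·1.591929 = 0.684366
t=0.380000, p=0.684366: f=1.182250 → p ← 0.684366 + 0.19·1.182250 = 0.908994
t=0.570000, p=0.908994: f=0.783227 → p ← 0.908994 + 0.19·0.783227 = 1.057807
t=0.760000, p=1.057807: f=0.399113 → p ← 1.057807 + 0.19·0.399113 = 1.133639
p(0.95) ≈ 1.1336

1.1336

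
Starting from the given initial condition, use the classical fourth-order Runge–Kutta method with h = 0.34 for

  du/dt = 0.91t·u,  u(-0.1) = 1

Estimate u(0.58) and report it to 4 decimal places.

RK4: k1 = f(t_n, u_n); k2 = f(t_n + h/2, u_n + (h/2)·k1); k3 = f(t_n + h/2, u_n + (h/2)·k2); k4 = f(t_n + h, u_n + h·k3); u_{n+1} = u_n + (h/6)·(k1 + 2k2 + 2k3 + k4).
t=-0.100000, u=1.000000:
  k1 = f(-0.100000, 1.000000) = -0.091000
  k2 = f(0.070000, 0.984530) = 0.062715
  k3 = f(0.070000, 1.010661) = 0.064379
  k4 = f(0.240000, 1.021889) = 0.223181
  u ← 1.000000 + (0.34/6)·(k1 + 2k2 + 2k3 + k4) = 1.021894
t=0.240000, u=1.021894:
  k1 = f(0.240000, 1.021894) = 0.223182
  k2 = f(0.410000, 1.059835) = 0.395424
  k3 = f(0.410000, 1.089116) = 0.406349
  k4 = f(0.580000, 1.160053) = 0.612276
  u ← 1.021894 + (0.34/6)·(k1 + 2k2 + 2k3 + k4) = 1.160104
u(0.58) ≈ 1.1601

1.1601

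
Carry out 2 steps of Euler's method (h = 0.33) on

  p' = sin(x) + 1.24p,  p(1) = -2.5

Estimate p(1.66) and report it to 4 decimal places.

Euler: p_{n+1} = p_n + h·f(x_n, p_n).
x=1.000000, p=-2.500000: f=-2.258529 → p ← -2.500000 + 0.33·(-2.258529) = -3.245315
x=1.330000, p=-3.245315: f=-3.053042 → p ← -3.245315 + 0.33·(-3.053042) = -4.252818
p(1.66) ≈ -4.2528

-4.2528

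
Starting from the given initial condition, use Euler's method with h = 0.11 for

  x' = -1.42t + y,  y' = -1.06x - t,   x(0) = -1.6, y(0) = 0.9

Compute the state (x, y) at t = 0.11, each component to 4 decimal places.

Euler on (x,y): x_{n+1} = x_n + h·x', y_{n+1} = y_n + h·y'.
0.000000: (-1.600000, 0.900000); f=(0.900000, 1.696000) → (-1.501000, 1.086560)
(x(0.11), y(0.11)) ≈ (-1.5010, 1.0866)

-1.5010, 1.0866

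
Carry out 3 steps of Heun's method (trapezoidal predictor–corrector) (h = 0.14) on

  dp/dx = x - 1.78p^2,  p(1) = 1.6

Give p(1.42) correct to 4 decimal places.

1.0268

Heun: k1 = f(x_n, p_n); k2 = f(x_n + h, p_n + h·k1); p_{n+1} = p_n + (h/2)·(k1 + k2).
x=1.000000, p=1.600000:
  k1 = f(1.000000, 1.600000) = -3.556800
  k2 = f(1.140000, 1.102048) = -1.021827
  p ← 1.600000 + (0.14/2)·(-3.556800 + (-1.021827)) = 1.279496
x=1.140000, p=1.279496:
  k1 = f(1.140000, 1.279496) = -1.774056
  k2 = f(1.280000, 1.031128) = -0.612541
  p ← 1.279496 + (0.14/2)·(-1.774056 + (-0.612541)) = 1.112434
x=1.280000, p=1.112434:
  k1 = f(1.280000, 1.112434) = -0.922768
  k2 = f(1.420000, 0.983247) = -0.300858
  p ← 1.112434 + (0.14/2)·(-0.922768 + (-0.300858)) = 1.026780
p(1.42) ≈ 1.0268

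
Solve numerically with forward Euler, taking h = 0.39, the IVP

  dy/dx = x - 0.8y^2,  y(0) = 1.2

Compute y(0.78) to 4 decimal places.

0.7270

Euler: y_{n+1} = y_n + h·f(x_n, y_n).
x=0.000000, y=1.200000: f=-1.152000 → y ← 1.200000 + 0.39·(-1.152000) = 0.750720
x=0.390000, y=0.750720: f=-0.060864 → y ← 0.750720 + 0.39·(-0.060864) = 0.726983
y(0.78) ≈ 0.7270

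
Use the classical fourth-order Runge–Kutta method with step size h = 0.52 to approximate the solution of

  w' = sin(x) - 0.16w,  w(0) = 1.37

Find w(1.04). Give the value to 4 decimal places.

1.6265

RK4: k1 = f(x_n, w_n); k2 = f(x_n + h/2, w_n + (h/2)·k1); k3 = f(x_n + h/2, w_n + (h/2)·k2); k4 = f(x_n + h, w_n + h·k3); w_{n+1} = w_n + (h/6)·(k1 + 2k2 + 2k3 + k4).
x=0.000000, w=1.370000:
  k1 = f(0.000000, 1.370000) = -0.219200
  k2 = f(0.260000, 1.313008) = 0.046999
  k3 = f(0.260000, 1.382220) = 0.035925
  k4 = f(0.520000, 1.388681) = 0.274691
  w ← 1.370000 + (0.52/6)·(k1 + 2k2 + 2k3 + k4) = 1.389183
x=0.520000, w=1.389183:
  k1 = f(0.520000, 1.389183) = 0.274611
  k2 = f(0.780000, 1.460582) = 0.469586
  k3 = f(0.780000, 1.511275) = 0.461475
  k4 = f(1.040000, 1.629150) = 0.601740
  w ← 1.389183 + (0.52/6)·(k1 + 2k2 + 2k3 + k4) = 1.626517
w(1.04) ≈ 1.6265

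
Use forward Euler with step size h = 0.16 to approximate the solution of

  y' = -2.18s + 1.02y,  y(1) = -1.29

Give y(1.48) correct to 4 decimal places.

-3.4333

Euler: y_{n+1} = y_n + h·f(s_n, y_n).
s=1.000000, y=-1.290000: f=-3.495800 → y ← -1.290000 + 0.16·(-3.495800) = -1.849328
s=1.160000, y=-1.849328: f=-4.415115 → y ← -1.849328 + 0.16·(-4.415115) = -2.555746
s=1.320000, y=-2.555746: f=-5.484461 → y ← -2.555746 + 0.16·(-5.484461) = -3.433260
y(1.48) ≈ -3.4333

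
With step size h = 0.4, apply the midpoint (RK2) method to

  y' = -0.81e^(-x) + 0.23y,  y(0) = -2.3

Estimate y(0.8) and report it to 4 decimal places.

-3.2589

Midpoint: k1 = f(x_n, y_n); k2 = f(x_n + h/2, y_n + (h/2)·k1); y_{n+1} = y_n + h·k2.
x=0.000000, y=-2.300000:
  k1 = f(0.000000, -2.300000) = -1.339000
  k2 = f(0.200000, -2.567800) = -1.253766
  y ← -2.300000 + 0.4·(-1.253766) = -2.801506
x=0.400000, y=-2.801506:
  k1 = f(0.400000, -2.801506) = -1.187306
  k2 = f(0.600000, -3.038968) = -1.143500
  y ← -2.801506 + 0.4·(-1.143500) = -3.258906
y(0.8) ≈ -3.2589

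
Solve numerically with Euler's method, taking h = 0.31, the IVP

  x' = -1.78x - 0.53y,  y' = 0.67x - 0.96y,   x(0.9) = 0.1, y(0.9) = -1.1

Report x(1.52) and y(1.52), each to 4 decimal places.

0.2246, -0.4813

Euler on (x,y): x_{n+1} = x_n + h·x', y_{n+1} = y_n + h·y'.
0.900000: (0.100000, -1.100000); f=(0.405000, 1.123000) → (0.225550, -0.751870)
1.210000: (0.225550, -0.751870); f=(-0.002988, 0.872914) → (0.224624, -0.481267)
(x(1.52), y(1.52)) ≈ (0.2246, -0.4813)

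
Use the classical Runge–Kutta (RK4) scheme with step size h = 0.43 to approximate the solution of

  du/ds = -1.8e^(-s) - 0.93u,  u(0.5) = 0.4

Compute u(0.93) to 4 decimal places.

RK4: k1 = f(s_n, u_n); k2 = f(s_n + h/2, u_n + (h/2)·k1); k3 = f(s_n + h/2, u_n + (h/2)·k2); k4 = f(s_n + h, u_n + h·k3); u_{n+1} = u_n + (h/6)·(k1 + 2k2 + 2k3 + k4).
s=0.500000, u=0.400000:
  k1 = f(0.500000, 0.400000) = -1.463755
  k2 = f(0.715000, 0.085293) = -0.959868
  k3 = f(0.715000, 0.193628) = -1.060620
  k4 = f(0.930000, -0.056067) = -0.658055
  u ← 0.400000 + (0.43/6)·(k1 + 2k2 + 2k3 + k4) = -0.041666
u(0.93) ≈ -0.0417

-0.0417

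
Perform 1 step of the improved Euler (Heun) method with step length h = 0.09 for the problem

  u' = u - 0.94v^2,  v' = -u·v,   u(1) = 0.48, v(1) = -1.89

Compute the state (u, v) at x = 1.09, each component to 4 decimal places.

Heun on (u,v): k1 = f(x_n, state_n); k2 = f(x_n + h, state_n + h·k1); state_{n+1} = state_n + (h/2)·(k1 + k2).
1.000000: (0.480000, -1.890000)
  k1 = (-2.877774, 0.907200)
  predictor → (0.221000, -1.808352)
  k2 = (-2.852928, 0.399646)
  → (0.222118, -1.831192)
(u(1.09), v(1.09)) ≈ (0.2221, -1.8312)

0.2221, -1.8312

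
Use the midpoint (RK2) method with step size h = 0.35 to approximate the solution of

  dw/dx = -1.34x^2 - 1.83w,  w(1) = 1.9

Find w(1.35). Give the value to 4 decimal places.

0.5755

Midpoint: k1 = f(x_n, w_n); k2 = f(x_n + h/2, w_n + (h/2)·k1); w_{n+1} = w_n + h·k2.
x=1.000000, w=1.900000:
  k1 = f(1.000000, 1.900000) = -4.817000
  k2 = f(1.175000, 1.057025) = -3.784393
  w ← 1.900000 + 0.35·(-3.784393) = 0.575462
w(1.35) ≈ 0.5755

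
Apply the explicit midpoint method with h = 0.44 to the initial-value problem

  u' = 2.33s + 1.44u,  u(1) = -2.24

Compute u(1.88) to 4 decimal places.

Midpoint: k1 = f(s_n, u_n); k2 = f(s_n + h/2, u_n + (h/2)·k1); u_{n+1} = u_n + h·k2.
s=1.000000, u=-2.240000:
  k1 = f(1.000000, -2.240000) = -0.895600
  k2 = f(1.220000, -2.437032) = -0.666726
  u ← -2.240000 + 0.44·(-0.666726) = -2.533359
s=1.440000, u=-2.533359:
  k1 = f(1.440000, -2.533359) = -0.292838
  k2 = f(1.660000, -2.597784) = 0.126991
  u ← -2.533359 + 0.44·0.126991 = -2.477483
u(1.88) ≈ -2.4775

-2.4775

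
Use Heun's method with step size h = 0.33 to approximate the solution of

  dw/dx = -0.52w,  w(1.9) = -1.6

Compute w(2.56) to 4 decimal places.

Heun: k1 = f(x_n, w_n); k2 = f(x_n + h, w_n + h·k1); w_{n+1} = w_n + (h/2)·(k1 + k2).
x=1.900000, w=-1.600000:
  k1 = f(1.900000, -1.600000) = 0.832000
  k2 = f(2.230000, -1.325440) = 0.689229
  w ← -1.600000 + (0.33/2)·(0.832000 + 0.689229) = -1.348997
x=2.230000, w=-1.348997:
  k1 = f(2.230000, -1.348997) = 0.701479
  k2 = f(2.560000, -1.117509) = 0.581105
  w ← -1.348997 + (0.33/2)·(0.701479 + 0.581105) = -1.137371
w(2.56) ≈ -1.1374

-1.1374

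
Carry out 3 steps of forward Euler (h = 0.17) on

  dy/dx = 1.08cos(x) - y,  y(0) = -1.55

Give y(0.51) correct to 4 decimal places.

Euler: y_{n+1} = y_n + h·f(x_n, y_n).
x=0.000000, y=-1.550000: f=2.630000 → y ← -1.550000 + 0.17·2.630000 = -1.102900
x=0.170000, y=-1.102900: f=2.167332 → y ← -1.102900 + 0.17·2.167332 = -0.734454
x=0.340000, y=-0.734454: f=1.752629 → y ← -0.734454 + 0.17·1.752629 = -0.436507
y(0.51) ≈ -0.4365

-0.4365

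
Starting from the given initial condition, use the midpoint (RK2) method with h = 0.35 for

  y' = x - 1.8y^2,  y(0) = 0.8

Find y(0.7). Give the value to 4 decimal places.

Midpoint: k1 = f(x_n, y_n); k2 = f(x_n + h/2, y_n + (h/2)·k1); y_{n+1} = y_n + h·k2.
x=0.000000, y=0.800000:
  k1 = f(0.000000, 0.800000) = -1.152000
  k2 = f(0.175000, 0.598400) = -0.469549
  y ← 0.800000 + 0.35·(-0.469549) = 0.635658
x=0.350000, y=0.635658:
  k1 = f(0.350000, 0.635658) = -0.377310
  k2 = f(0.525000, 0.569629) = -0.059058
  y ← 0.635658 + 0.35·(-0.059058) = 0.614988
y(0.7) ≈ 0.6150

0.6150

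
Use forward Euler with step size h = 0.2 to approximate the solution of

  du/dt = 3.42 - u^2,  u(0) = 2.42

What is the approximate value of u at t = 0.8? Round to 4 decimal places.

1.8507

Euler: u_{n+1} = u_n + h·f(t_n, u_n).
t=0.000000, u=2.420000: f=-2.436400 → u ← 2.420000 + 0.2·(-2.436400) = 1.932720
t=0.200000, u=1.932720: f=-0.315407 → u ← 1.932720 + 0.2·(-0.315407) = 1.869639
t=0.400000, u=1.869639: f=-0.075549 → u ← 1.869639 + 0.2·(-0.075549) = 1.854529
t=0.600000, u=1.854529: f=-0.019278 → u ← 1.854529 + 0.2·(-0.019278) = 1.850673
u(0.8) ≈ 1.8507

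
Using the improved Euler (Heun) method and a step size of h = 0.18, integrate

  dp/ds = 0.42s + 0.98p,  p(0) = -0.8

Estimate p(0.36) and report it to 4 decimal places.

Heun: k1 = f(s_n, p_n); k2 = f(s_n + h, p_n + h·k1); p_{n+1} = p_n + (h/2)·(k1 + k2).
s=0.000000, p=-0.800000:
  k1 = f(0.000000, -0.800000) = -0.784000
  k2 = f(0.180000, -0.941120) = -0.846698
  p ← -0.800000 + (0.18/2)·(-0.784000 + (-0.846698)) = -0.946763
s=0.180000, p=-0.946763:
  k1 = f(0.180000, -0.946763) = -0.852228
  k2 = f(0.360000, -1.100164) = -0.926960
  p ← -0.946763 + (0.18/2)·(-0.852228 + (-0.926960)) = -1.106890
p(0.36) ≈ -1.1069

-1.1069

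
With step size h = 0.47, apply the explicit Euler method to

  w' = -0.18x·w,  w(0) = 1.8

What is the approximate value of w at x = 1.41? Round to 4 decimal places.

Euler: w_{n+1} = w_n + h·f(x_n, w_n).
x=0.000000, w=1.800000: f=0.000000 → w ← 1.800000 + 0.47·0.000000 = 1.800000
x=0.470000, w=1.800000: f=-0.152280 → w ← 1.800000 + 0.47·(-0.152280) = 1.728428
x=0.940000, w=1.728428: f=-0.292450 → w ← 1.728428 + 0.47·(-0.292450) = 1.590977
w(1.41) ≈ 1.5910

1.5910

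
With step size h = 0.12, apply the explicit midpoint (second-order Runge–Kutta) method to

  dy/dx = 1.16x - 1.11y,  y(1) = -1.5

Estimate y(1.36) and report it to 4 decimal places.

-0.5970

Midpoint: k1 = f(x_n, y_n); k2 = f(x_n + h/2, y_n + (h/2)·k1); y_{n+1} = y_n + h·k2.
x=1.000000, y=-1.500000:
  k1 = f(1.000000, -1.500000) = 2.825000
  k2 = f(1.060000, -1.330500) = 2.706455
  y ← -1.500000 + 0.12·2.706455 = -1.175225
x=1.120000, y=-1.175225:
  k1 = f(1.120000, -1.175225) = 2.603700
  k2 = f(1.180000, -1.019003) = 2.499894
  y ← -1.175225 + 0.12·2.499894 = -0.875238
x=1.240000, y=-0.875238:
  k1 = f(1.240000, -0.875238) = 2.409914
  k2 = f(1.300000, -0.730643) = 2.319014
  y ← -0.875238 + 0.12·2.319014 = -0.596956
y(1.36) ≈ -0.5970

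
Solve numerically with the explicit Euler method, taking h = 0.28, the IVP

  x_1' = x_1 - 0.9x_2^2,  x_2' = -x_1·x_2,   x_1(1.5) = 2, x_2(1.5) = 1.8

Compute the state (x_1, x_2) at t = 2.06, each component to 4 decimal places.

Euler on (x_1,x_2): x_1_{n+1} = x_1_n + h·x_1', x_2_{n+1} = x_2_n + h·x_2'.
1.500000: (2.000000, 1.800000); f=(-0.916000, -3.600000) → (1.743520, 0.792000)
1.780000: (1.743520, 0.792000); f=(1.178982, -1.380868) → (2.073635, 0.405357)
(x_1(2.06), x_2(2.06)) ≈ (2.0736, 0.4054)

2.0736, 0.4054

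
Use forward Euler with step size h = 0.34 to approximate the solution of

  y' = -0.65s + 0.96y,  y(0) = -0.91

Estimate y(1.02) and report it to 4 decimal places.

Euler: y_{n+1} = y_n + h·f(s_n, y_n).
s=0.000000, y=-0.910000: f=-0.873600 → y ← -0.910000 + 0.34·(-0.873600) = -1.207024
s=0.340000, y=-1.207024: f=-1.379743 → y ← -1.207024 + 0.34·(-1.379743) = -1.676137
s=0.680000, y=-1.676137: f=-2.051091 → y ← -1.676137 + 0.34·(-2.051091) = -2.373508
y(1.02) ≈ -2.3735

-2.3735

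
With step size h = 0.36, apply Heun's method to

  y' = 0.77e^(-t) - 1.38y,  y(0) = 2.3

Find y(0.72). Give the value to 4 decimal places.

Heun: k1 = f(t_n, y_n); k2 = f(t_n + h, y_n + h·k1); y_{n+1} = y_n + (h/2)·(k1 + k2).
t=0.000000, y=2.300000:
  k1 = f(0.000000, 2.300000) = -2.404000
  k2 = f(0.360000, 1.434560) = -1.442482
  y ← 2.300000 + (0.36/2)·(-2.404000 + (-1.442482)) = 1.607633
t=0.360000, y=1.607633:
  k1 = f(0.360000, 1.607633) = -1.681323
  k2 = f(0.720000, 1.002357) = -1.008453
  y ← 1.607633 + (0.36/2)·(-1.681323 + (-1.008453)) = 1.123473
y(0.72) ≈ 1.1235

1.1235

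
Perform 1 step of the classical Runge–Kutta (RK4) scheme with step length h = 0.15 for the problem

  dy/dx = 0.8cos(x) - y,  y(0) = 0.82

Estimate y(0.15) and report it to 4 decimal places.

RK4: k1 = f(x_n, y_n); k2 = f(x_n + h/2, y_n + (h/2)·k1); k3 = f(x_n + h/2, y_n + (h/2)·k2); k4 = f(x_n + h, y_n + h·k3); y_{n+1} = y_n + (h/6)·(k1 + 2k2 + 2k3 + k4).
x=0.000000, y=0.820000:
  k1 = f(0.000000, 0.820000) = -0.020000
  k2 = f(0.075000, 0.818500) = -0.020749
  k3 = f(0.075000, 0.818444) = -0.020693
  k4 = f(0.150000, 0.816896) = -0.025879
  y ← 0.820000 + (0.15/6)·(k1 + 2k2 + 2k3 + k4) = 0.816781
y(0.15) ≈ 0.8168

0.8168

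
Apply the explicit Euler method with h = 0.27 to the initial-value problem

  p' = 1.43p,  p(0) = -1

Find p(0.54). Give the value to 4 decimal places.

-1.9213

Euler: p_{n+1} = p_n + h·f(x_n, p_n).
x=0.000000, p=-1.000000: f=-1.430000 → p ← -1.000000 + 0.27·(-1.430000) = -1.386100
x=0.270000, p=-1.386100: f=-1.982123 → p ← -1.386100 + 0.27·(-1.982123) = -1.921273
p(0.54) ≈ -1.9213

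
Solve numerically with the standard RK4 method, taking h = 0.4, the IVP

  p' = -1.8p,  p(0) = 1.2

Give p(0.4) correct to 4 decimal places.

0.5858

RK4: k1 = f(t_n, p_n); k2 = f(t_n + h/2, p_n + (h/2)·k1); k3 = f(t_n + h/2, p_n + (h/2)·k2); k4 = f(t_n + h, p_n + h·k3); p_{n+1} = p_n + (h/6)·(k1 + 2k2 + 2k3 + k4).
t=0.000000, p=1.200000:
  k1 = f(0.000000, 1.200000) = -2.160000
  k2 = f(0.200000, 0.768000) = -1.382400
  k3 = f(0.200000, 0.923520) = -1.662336
  k4 = f(0.400000, 0.535066) = -0.963118
  p ← 1.200000 + (0.4/6)·(k1 + 2k2 + 2k3 + k4) = 0.585827
p(0.4) ≈ 0.5858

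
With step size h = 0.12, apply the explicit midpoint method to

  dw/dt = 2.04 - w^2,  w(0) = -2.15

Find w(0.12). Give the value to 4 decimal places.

-2.5427

Midpoint: k1 = f(t_n, w_n); k2 = f(t_n + h/2, w_n + (h/2)·k1); w_{n+1} = w_n + h·k2.
t=0.000000, w=-2.150000:
  k1 = f(0.000000, -2.150000) = -2.582500
  k2 = f(0.060000, -2.304950) = -3.272795
  w ← -2.150000 + 0.12·(-3.272795) = -2.542735
w(0.12) ≈ -2.5427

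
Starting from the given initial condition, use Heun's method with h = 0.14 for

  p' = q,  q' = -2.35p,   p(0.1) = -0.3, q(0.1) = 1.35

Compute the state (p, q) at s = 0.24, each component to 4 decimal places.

Heun on (p,q): k1 = f(s_n, state_n); k2 = f(s_n + h, state_n + h·k1); state_{n+1} = state_n + (h/2)·(k1 + k2).
0.100000: (-0.300000, 1.350000)
  k1 = (1.350000, 0.705000)
  predictor → (-0.111000, 1.448700)
  k2 = (1.448700, 0.260850)
  → (-0.104091, 1.417610)
(p(0.24), q(0.24)) ≈ (-0.1041, 1.4176)

-0.1041, 1.4176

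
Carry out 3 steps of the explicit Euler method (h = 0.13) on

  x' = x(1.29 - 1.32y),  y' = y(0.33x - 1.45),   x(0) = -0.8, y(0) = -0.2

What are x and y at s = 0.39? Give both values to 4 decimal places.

Euler on (x,y): x_{n+1} = x_n + h·x', y_{n+1} = y_n + h·y'.
0.000000: (-0.800000, -0.200000); f=(-1.243200, 0.342800) → (-0.961616, -0.155436)
0.130000: (-0.961616, -0.155436); f=(-1.437785, 0.274707) → (-1.148528, -0.119724)
0.260000: (-1.148528, -0.119724); f=(-1.663110, 0.218977) → (-1.364732, -0.091257)
(x(0.39), y(0.39)) ≈ (-1.3647, -0.0913)

-1.3647, -0.0913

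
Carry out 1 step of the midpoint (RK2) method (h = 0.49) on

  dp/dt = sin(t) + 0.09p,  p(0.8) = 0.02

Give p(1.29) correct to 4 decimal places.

Midpoint: k1 = f(t_n, p_n); k2 = f(t_n + h/2, p_n + (h/2)·k1); p_{n+1} = p_n + h·k2.
t=0.800000, p=0.020000:
  k1 = f(0.800000, 0.020000) = 0.719156
  k2 = f(1.045000, 0.196193) = 0.882582
  p ← 0.020000 + 0.49·0.882582 = 0.452465
p(1.29) ≈ 0.4525

0.4525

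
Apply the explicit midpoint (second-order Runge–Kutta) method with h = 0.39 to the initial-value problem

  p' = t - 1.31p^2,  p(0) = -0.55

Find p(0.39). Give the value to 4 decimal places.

-0.6750

Midpoint: k1 = f(t_n, p_n); k2 = f(t_n + h/2, p_n + (h/2)·k1); p_{n+1} = p_n + h·k2.
t=0.000000, p=-0.550000:
  k1 = f(0.000000, -0.550000) = -0.396275
  k2 = f(0.195000, -0.627274) = -0.320449
  p ← -0.550000 + 0.39·(-0.320449) = -0.674975
p(0.39) ≈ -0.6750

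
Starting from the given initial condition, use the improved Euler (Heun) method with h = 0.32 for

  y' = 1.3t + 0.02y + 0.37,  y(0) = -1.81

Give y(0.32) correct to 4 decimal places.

Heun: k1 = f(t_n, y_n); k2 = f(t_n + h, y_n + h·k1); y_{n+1} = y_n + (h/2)·(k1 + k2).
t=0.000000, y=-1.810000:
  k1 = f(0.000000, -1.810000) = 0.333800
  k2 = f(0.320000, -1.703184) = 0.751936
  y ← -1.810000 + (0.32/2)·(0.333800 + 0.751936) = -1.636282
y(0.32) ≈ -1.6363

-1.6363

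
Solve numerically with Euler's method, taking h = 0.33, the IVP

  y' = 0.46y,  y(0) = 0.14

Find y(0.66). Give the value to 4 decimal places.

0.1857

Euler: y_{n+1} = y_n + h·f(t_n, y_n).
t=0.000000, y=0.140000: f=0.064400 → y ← 0.140000 + 0.33·0.064400 = 0.161252
t=0.330000, y=0.161252: f=0.074176 → y ← 0.161252 + 0.33·0.074176 = 0.185730
y(0.66) ≈ 0.1857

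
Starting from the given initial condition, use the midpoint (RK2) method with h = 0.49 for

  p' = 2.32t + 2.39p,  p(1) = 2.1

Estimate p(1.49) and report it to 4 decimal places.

Midpoint: k1 = f(t_n, p_n); k2 = f(t_n + h/2, p_n + (h/2)·k1); p_{n+1} = p_n + h·k2.
t=1.000000, p=2.100000:
  k1 = f(1.000000, 2.100000) = 7.339000
  k2 = f(1.245000, 3.898055) = 12.204751
  p ← 2.100000 + 0.49·12.204751 = 8.080328
p(1.49) ≈ 8.0803

8.0803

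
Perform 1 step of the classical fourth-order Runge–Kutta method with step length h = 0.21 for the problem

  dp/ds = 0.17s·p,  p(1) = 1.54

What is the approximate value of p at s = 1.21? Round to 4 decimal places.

RK4: k1 = f(s_n, p_n); k2 = f(s_n + h/2, p_n + (h/2)·k1); k3 = f(s_n + h/2, p_n + (h/2)·k2); k4 = f(s_n + h, p_n + h·k3); p_{n+1} = p_n + (h/6)·(k1 + 2k2 + 2k3 + k4).
s=1.000000, p=1.540000:
  k1 = f(1.000000, 1.540000) = 0.261800
  k2 = f(1.105000, 1.567489) = 0.294453
  k3 = f(1.105000, 1.570918) = 0.295097
  k4 = f(1.210000, 1.601970) = 0.329525
  p ← 1.540000 + (0.21/6)·(k1 + 2k2 + 2k3 + k4) = 1.601965
p(1.21) ≈ 1.6020

1.6020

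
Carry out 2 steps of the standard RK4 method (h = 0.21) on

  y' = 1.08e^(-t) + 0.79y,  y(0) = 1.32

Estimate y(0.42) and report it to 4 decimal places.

RK4: k1 = f(t_n, y_n); k2 = f(t_n + h/2, y_n + (h/2)·k1); k3 = f(t_n + h/2, y_n + (h/2)·k2); k4 = f(t_n + h, y_n + h·k3); y_{n+1} = y_n + (h/6)·(k1 + 2k2 + 2k3 + k4).
t=0.000000, y=1.320000:
  k1 = f(0.000000, 1.320000) = 2.122800
  k2 = f(0.105000, 1.542894) = 2.191237
  k3 = f(0.105000, 1.550080) = 2.196914
  k4 = f(0.210000, 1.781352) = 2.282699
  y ← 1.320000 + (0.21/6)·(k1 + 2k2 + 2k3 + k4) = 1.781363
t=0.210000, y=1.781363:
  k1 = f(0.210000, 1.781363) = 2.282708
  k2 = f(0.315000, 2.021047) = 2.384799
  k3 = f(0.315000, 2.031767) = 2.393268
  k4 = f(0.420000, 2.283949) = 2.513930
  y ← 1.781363 + (0.21/6)·(k1 + 2k2 + 2k3 + k4) = 2.283710
y(0.42) ≈ 2.2837

2.2837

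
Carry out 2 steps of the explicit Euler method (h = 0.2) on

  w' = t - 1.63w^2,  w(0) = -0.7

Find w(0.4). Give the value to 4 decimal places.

Euler: w_{n+1} = w_n + h·f(t_n, w_n).
t=0.000000, w=-0.700000: f=-0.798700 → w ← -0.700000 + 0.2·(-0.798700) = -0.859740
t=0.200000, w=-0.859740: f=-1.004819 → w ← -0.859740 + 0.2·(-1.004819) = -1.060704
w(0.4) ≈ -1.0607

-1.0607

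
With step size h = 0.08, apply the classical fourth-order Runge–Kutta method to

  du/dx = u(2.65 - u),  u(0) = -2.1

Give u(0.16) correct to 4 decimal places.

RK4: k1 = f(x_n, u_n); k2 = f(x_n + h/2, u_n + (h/2)·k1); k3 = f(x_n + h/2, u_n + (h/2)·k2); k4 = f(x_n + h, u_n + h·k3); u_{n+1} = u_n + (h/6)·(k1 + 2k2 + 2k3 + k4).
x=0.000000, u=-2.100000:
  k1 = f(0.000000, -2.100000) = -9.975000
  k2 = f(0.040000, -2.499000) = -12.867351
  k3 = f(0.040000, -2.614694) = -13.765564
  k4 = f(0.080000, -3.201245) = -18.731270
  u ← -2.100000 + (0.08/6)·(k1 + 2k2 + 2k3 + k4) = -3.192961
x=0.080000, u=-3.192961:
  k1 = f(0.080000, -3.192961) = -18.656350
  k2 = f(0.120000, -3.939215) = -25.956338
  k3 = f(0.120000, -4.231215) = -29.115899
  k4 = f(0.160000, -5.522233) = -45.128978
  u ← -3.192961 + (0.08/6)·(k1 + 2k2 + 2k3 + k4) = -5.512025
u(0.16) ≈ -5.5120

-5.5120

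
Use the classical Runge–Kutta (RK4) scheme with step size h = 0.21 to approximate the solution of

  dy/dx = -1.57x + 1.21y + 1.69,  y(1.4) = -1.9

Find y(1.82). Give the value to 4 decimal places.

RK4: k1 = f(x_n, y_n); k2 = f(x_n + h/2, y_n + (h/2)·k1); k3 = f(x_n + h/2, y_n + (h/2)·k2); k4 = f(x_n + h, y_n + h·k3); y_{n+1} = y_n + (h/6)·(k1 + 2k2 + 2k3 + k4).
x=1.400000, y=-1.900000:
  k1 = f(1.400000, -1.900000) = -2.807000
  k2 = f(1.505000, -2.194735) = -3.328479
  k3 = f(1.505000, -2.249490) = -3.394733
  k4 = f(1.610000, -2.612894) = -3.999302
  y ← -1.900000 + (0.21/6)·(k1 + 2k2 + 2k3 + k4) = -2.608845
x=1.610000, y=-2.608845:
  k1 = f(1.610000, -2.608845) = -3.994403
  k2 = f(1.715000, -3.028258) = -4.666742
  k3 = f(1.715000, -3.098853) = -4.752163
  k4 = f(1.820000, -3.606800) = -5.531627
  y ← -2.608845 + (0.21/6)·(k1 + 2k2 + 2k3 + k4) = -3.601580
y(1.82) ≈ -3.6016

-3.6016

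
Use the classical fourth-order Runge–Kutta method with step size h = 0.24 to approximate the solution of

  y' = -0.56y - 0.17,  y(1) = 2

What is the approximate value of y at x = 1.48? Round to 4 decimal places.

1.4570

RK4: k1 = f(x_n, y_n); k2 = f(x_n + h/2, y_n + (h/2)·k1); k3 = f(x_n + h/2, y_n + (h/2)·k2); k4 = f(x_n + h, y_n + h·k3); y_{n+1} = y_n + (h/6)·(k1 + 2k2 + 2k3 + k4).
x=1.000000, y=2.000000:
  k1 = f(1.000000, 2.000000) = -1.290000
  k2 = f(1.120000, 1.845200) = -1.203312
  k3 = f(1.120000, 1.855603) = -1.209137
  k4 = f(1.240000, 1.709807) = -1.127492
  y ← 2.000000 + (0.24/6)·(k1 + 2k2 + 2k3 + k4) = 1.710304
x=1.240000, y=1.710304:
  k1 = f(1.240000, 1.710304) = -1.127770
  k2 = f(1.360000, 1.574972) = -1.051984
  k3 = f(1.360000, 1.584066) = -1.057077
  k4 = f(1.480000, 1.456606) = -0.985699
  y ← 1.710304 + (0.24/6)·(k1 + 2k2 + 2k3 + k4) = 1.457041
y(1.48) ≈ 1.4570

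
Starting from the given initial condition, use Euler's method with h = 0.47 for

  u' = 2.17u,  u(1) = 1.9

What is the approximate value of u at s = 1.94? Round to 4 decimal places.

Euler: u_{n+1} = u_n + h·f(s_n, u_n).
s=1.000000, u=1.900000: f=4.123000 → u ← 1.900000 + 0.47·4.123000 = 3.837810
s=1.470000, u=3.837810: f=8.328048 → u ← 3.837810 + 0.47·8.328048 = 7.751992
u(1.94) ≈ 7.7520

7.7520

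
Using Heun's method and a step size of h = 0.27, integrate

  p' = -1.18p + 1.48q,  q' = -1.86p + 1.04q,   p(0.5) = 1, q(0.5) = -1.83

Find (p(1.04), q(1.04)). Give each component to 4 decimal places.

-1.1225, -3.2821

Heun on (p,q): k1 = f(t_n, state_n); k2 = f(t_n + h, state_n + h·k1); state_{n+1} = state_n + (h/2)·(k1 + k2).
0.500000: (1.000000, -1.830000)
  k1 = (-3.888400, -3.763200)
  predictor → (-0.049868, -2.846064)
  k2 = (-4.153330, -2.867152)
  → (-0.085634, -2.725098)
0.770000: (-0.085634, -2.725098)
  k1 = (-3.932097, -2.674823)
  predictor → (-1.147300, -3.447300)
  k2 = (-3.748190, -1.451214)
  → (-1.122472, -3.282113)
(p(1.04), q(1.04)) ≈ (-1.1225, -3.2821)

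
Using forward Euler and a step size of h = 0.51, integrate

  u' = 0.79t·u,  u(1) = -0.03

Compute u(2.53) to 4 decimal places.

-0.1228

Euler: u_{n+1} = u_n + h·f(t_n, u_n).
t=1.000000, u=-0.030000: f=-0.023700 → u ← -0.030000 + 0.51·(-0.023700) = -0.042087
t=1.510000, u=-0.042087: f=-0.050206 → u ← -0.042087 + 0.51·(-0.050206) = -0.067692
t=2.020000, u=-0.067692: f=-0.108023 → u ← -0.067692 + 0.51·(-0.108023) = -0.122783
u(2.53) ≈ -0.1228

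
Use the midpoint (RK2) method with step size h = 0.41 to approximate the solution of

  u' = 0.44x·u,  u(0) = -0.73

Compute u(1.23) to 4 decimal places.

Midpoint: k1 = f(x_n, u_n); k2 = f(x_n + h/2, u_n + (h/2)·k1); u_{n+1} = u_n + h·k2.
x=0.000000, u=-0.730000:
  k1 = f(0.000000, -0.730000) = 0.000000
  k2 = f(0.205000, -0.730000) = -0.065846
  u ← -0.730000 + 0.41·(-0.065846) = -0.756997
x=0.410000, u=-0.756997:
  k1 = f(0.410000, -0.756997) = -0.136562
  k2 = f(0.615000, -0.784992) = -0.212419
  u ← -0.756997 + 0.41·(-0.212419) = -0.844089
x=0.820000, u=-0.844089:
  k1 = f(0.820000, -0.844089) = -0.304547
  k2 = f(1.025000, -0.906521) = -0.408841
  u ← -0.844089 + 0.41·(-0.408841) = -1.011713
u(1.23) ≈ -1.0117

-1.0117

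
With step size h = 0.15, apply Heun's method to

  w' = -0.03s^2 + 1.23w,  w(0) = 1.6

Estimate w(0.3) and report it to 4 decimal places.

Heun: k1 = f(s_n, w_n); k2 = f(s_n + h, w_n + h·k1); w_{n+1} = w_n + (h/2)·(k1 + k2).
s=0.000000, w=1.600000:
  k1 = f(0.000000, 1.600000) = 1.968000
  k2 = f(0.150000, 1.895200) = 2.330421
  w ← 1.600000 + (0.15/2)·(1.968000 + 2.330421) = 1.922382
s=0.150000, w=1.922382:
  k1 = f(0.150000, 1.922382) = 2.363854
  k2 = f(0.300000, 2.276960) = 2.797960
  w ← 1.922382 + (0.15/2)·(2.363854 + 2.797960) = 2.309518
w(0.3) ≈ 2.3095

2.3095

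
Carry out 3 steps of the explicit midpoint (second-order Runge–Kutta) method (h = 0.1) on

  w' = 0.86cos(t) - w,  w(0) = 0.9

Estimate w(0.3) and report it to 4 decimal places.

Midpoint: k1 = f(t_n, w_n); k2 = f(t_n + h/2, w_n + (h/2)·k1); w_{n+1} = w_n + h·k2.
t=0.000000, w=0.900000:
  k1 = f(0.000000, 0.900000) = -0.040000
  k2 = f(0.050000, 0.898000) = -0.039075
  w ← 0.900000 + 0.1·(-0.039075) = 0.896093
t=0.100000, w=0.896093:
  k1 = f(0.100000, 0.896093) = -0.040389
  k2 = f(0.150000, 0.894073) = -0.043730
  w ← 0.896093 + 0.1·(-0.043730) = 0.891720
t=0.200000, w=0.891720:
  k1 = f(0.200000, 0.891720) = -0.048862
  k2 = f(0.250000, 0.889276) = -0.056012
  w ← 0.891720 + 0.1·(-0.056012) = 0.886118
w(0.3) ≈ 0.8861

0.8861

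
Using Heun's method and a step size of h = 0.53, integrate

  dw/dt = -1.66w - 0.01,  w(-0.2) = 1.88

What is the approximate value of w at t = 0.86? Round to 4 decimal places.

Heun: k1 = f(t_n, w_n); k2 = f(t_n + h, w_n + h·k1); w_{n+1} = w_n + (h/2)·(k1 + k2).
t=-0.200000, w=1.880000:
  k1 = f(-0.200000, 1.880000) = -3.130800
  k2 = f(0.330000, 0.220676) = -0.376322
  w ← 1.880000 + (0.53/2)·(-3.130800 + (-0.376322)) = 0.950613
t=0.330000, w=0.950613:
  k1 = f(0.330000, 0.950613) = -1.588017
  k2 = f(0.860000, 0.108964) = -0.190880
  w ← 0.950613 + (0.53/2)·(-1.588017 + (-0.190880)) = 0.479205
w(0.86) ≈ 0.4792

0.4792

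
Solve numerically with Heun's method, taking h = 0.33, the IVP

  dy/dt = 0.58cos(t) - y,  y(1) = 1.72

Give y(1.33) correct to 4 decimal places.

1.3035

Heun: k1 = f(t_n, y_n); k2 = f(t_n + h, y_n + h·k1); y_{n+1} = y_n + (h/2)·(k1 + k2).
t=1.000000, y=1.720000:
  k1 = f(1.000000, 1.720000) = -1.406625
  k2 = f(1.330000, 1.255814) = -1.117498
  y ← 1.720000 + (0.33/2)·(-1.406625 + (-1.117498)) = 1.303520
y(1.33) ≈ 1.3035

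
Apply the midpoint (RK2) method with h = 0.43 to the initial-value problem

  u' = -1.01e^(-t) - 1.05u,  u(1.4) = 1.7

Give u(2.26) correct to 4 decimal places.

0.6383

Midpoint: k1 = f(t_n, u_n); k2 = f(t_n + h/2, u_n + (h/2)·k1); u_{n+1} = u_n + h·k2.
t=1.400000, u=1.700000:
  k1 = f(1.400000, 1.700000) = -2.034063
  k2 = f(1.615000, 1.262676) = -1.526690
  u ← 1.700000 + 0.43·(-1.526690) = 1.043523
t=1.830000, u=1.043523:
  k1 = f(1.830000, 1.043523) = -1.257717
  k2 = f(2.045000, 0.773114) = -0.942444
  u ← 1.043523 + 0.43·(-0.942444) = 0.638272
u(2.26) ≈ 0.6383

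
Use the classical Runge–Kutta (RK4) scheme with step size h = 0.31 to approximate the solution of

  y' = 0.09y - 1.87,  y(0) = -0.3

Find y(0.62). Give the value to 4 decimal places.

-1.5096

RK4: k1 = f(x_n, y_n); k2 = f(x_n + h/2, y_n + (h/2)·k1); k3 = f(x_n + h/2, y_n + (h/2)·k2); k4 = f(x_n + h, y_n + h·k3); y_{n+1} = y_n + (h/6)·(k1 + 2k2 + 2k3 + k4).
x=0.000000, y=-0.300000:
  k1 = f(0.000000, -0.300000) = -1.897000
  k2 = f(0.155000, -0.594035) = -1.923463
  k3 = f(0.155000, -0.598137) = -1.923832
  k4 = f(0.310000, -0.896388) = -1.950675
  y ← -0.300000 + (0.31/6)·(k1 + 2k2 + 2k3 + k4) = -0.896350
x=0.310000, y=-0.896350:
  k1 = f(0.310000, -0.896350) = -1.950672
  k2 = f(0.465000, -1.198704) = -1.977883
  k3 = f(0.465000, -1.202922) = -1.978263
  k4 = f(0.620000, -1.509612) = -2.005865
  y ← -0.896350 + (0.31/6)·(k1 + 2k2 + 2k3 + k4) = -1.509573
y(0.62) ≈ -1.5096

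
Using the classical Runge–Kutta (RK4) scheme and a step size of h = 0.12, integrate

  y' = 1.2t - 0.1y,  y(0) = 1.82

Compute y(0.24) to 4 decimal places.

1.8111

RK4: k1 = f(t_n, y_n); k2 = f(t_n + h/2, y_n + (h/2)·k1); k3 = f(t_n + h/2, y_n + (h/2)·k2); k4 = f(t_n + h, y_n + h·k3); y_{n+1} = y_n + (h/6)·(k1 + 2k2 + 2k3 + k4).
t=0.000000, y=1.820000:
  k1 = f(0.000000, 1.820000) = -0.182000
  k2 = f(0.060000, 1.809080) = -0.108908
  k3 = f(0.060000, 1.813466) = -0.109347
  k4 = f(0.120000, 1.806878) = -0.036688
  y ← 1.820000 + (0.12/6)·(k1 + 2k2 + 2k3 + k4) = 1.806896
t=0.120000, y=1.806896:
  k1 = f(0.120000, 1.806896) = -0.036690
  k2 = f(0.180000, 1.804695) = 0.035531
  k3 = f(0.180000, 1.809028) = 0.035097
  k4 = f(0.240000, 1.811108) = 0.106889
  y ← 1.806896 + (0.12/6)·(k1 + 2k2 + 2k3 + k4) = 1.811125
y(0.24) ≈ 1.8111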